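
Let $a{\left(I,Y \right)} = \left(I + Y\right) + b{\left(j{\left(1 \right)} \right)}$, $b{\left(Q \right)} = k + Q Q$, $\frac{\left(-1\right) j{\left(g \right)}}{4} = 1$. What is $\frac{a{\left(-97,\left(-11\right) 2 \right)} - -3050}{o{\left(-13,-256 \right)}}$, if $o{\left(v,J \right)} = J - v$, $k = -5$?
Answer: $- \frac{2942}{243} \approx -12.107$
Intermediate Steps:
$j{\left(g \right)} = -4$ ($j{\left(g \right)} = \left(-4\right) 1 = -4$)
$b{\left(Q \right)} = -5 + Q^{2}$ ($b{\left(Q \right)} = -5 + Q Q = -5 + Q^{2}$)
$a{\left(I,Y \right)} = 11 + I + Y$ ($a{\left(I,Y \right)} = \left(I + Y\right) - \left(5 - \left(-4\right)^{2}\right) = \left(I + Y\right) + \left(-5 + 16\right) = \left(I + Y\right) + 11 = 11 + I + Y$)
$\frac{a{\left(-97,\left(-11\right) 2 \right)} - -3050}{o{\left(-13,-256 \right)}} = \frac{\left(11 - 97 - 22\right) - -3050}{-256 - -13} = \frac{\left(11 - 97 - 22\right) + 3050}{-256 + 13} = \frac{-108 + 3050}{-243} = 2942 \left(- \frac{1}{243}\right) = - \frac{2942}{243}$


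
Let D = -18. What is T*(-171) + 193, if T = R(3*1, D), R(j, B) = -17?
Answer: 3100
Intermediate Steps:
T = -17
T*(-171) + 193 = -17*(-171) + 193 = 2907 + 193 = 3100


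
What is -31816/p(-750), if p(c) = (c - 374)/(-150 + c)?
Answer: -7158600/281 ≈ -25475.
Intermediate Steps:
p(c) = (-374 + c)/(-150 + c)
-31816/p(-750) = -31816*(-150 - 750)/(-374 - 750) = -31816/(-1124/(-900)) = -31816/((-1/900*(-1124))) = -31816/281/225 = -31816*225/281 = -7158600/281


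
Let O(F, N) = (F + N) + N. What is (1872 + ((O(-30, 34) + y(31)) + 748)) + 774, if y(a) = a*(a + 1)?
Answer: 4424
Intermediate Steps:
O(F, N) = F + 2*N
y(a) = a*(1 + a)
(1872 + ((O(-30, 34) + y(31)) + 748)) + 774 = (1872 + (((-30 + 2*34) + 31*(1 + 31)) + 748)) + 774 = (1872 + (((-30 + 68) + 31*32) + 748)) + 774 = (1872 + ((38 + 992) + 748)) + 774 = (1872 + (1030 + 748)) + 774 = (1872 + 1778) + 774 = 3650 + 774 = 4424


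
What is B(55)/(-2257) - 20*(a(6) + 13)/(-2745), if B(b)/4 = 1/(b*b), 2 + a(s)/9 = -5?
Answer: -22385036/61446825 ≈ -0.36430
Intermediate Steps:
a(s) = -63 (a(s) = -18 + 9*(-5) = -18 - 45 = -63)
B(b) = 4/b² (B(b) = 4/((b*b)) = 4/(b²) = 4/b²)
B(55)/(-2257) - 20*(a(6) + 13)/(-2745) = (4/55²)/(-2257) - 20*(-63 + 13)/(-2745) = (4*(1/3025))*(-1/2257) - 20*(-50)*(-1/2745) = (4/3025)*(-1/2257) + 1000*(-1/2745) = -4/6827425 - 200/549 = -22385036/61446825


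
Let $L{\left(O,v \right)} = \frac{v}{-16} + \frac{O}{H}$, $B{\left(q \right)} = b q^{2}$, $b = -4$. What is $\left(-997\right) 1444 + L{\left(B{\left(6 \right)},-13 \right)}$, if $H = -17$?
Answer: $- \frac{391587171}{272} \approx -1.4397 \cdot 10^{6}$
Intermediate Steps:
$B{\left(q \right)} = - 4 q^{2}$
$L{\left(O,v \right)} = - \frac{v}{16} - \frac{O}{17}$ ($L{\left(O,v \right)} = \frac{v}{-16} + \frac{O}{-17} = v \left(- \frac{1}{16}\right) + O \left(- \frac{1}{17}\right) = - \frac{v}{16} - \frac{O}{17}$)
$\left(-997\right) 1444 + L{\left(B{\left(6 \right)},-13 \right)} = \left(-997\right) 1444 - \left(- \frac{13}{16} + \frac{\left(-4\right) 6^{2}}{17}\right) = -1439668 - \left(- \frac{13}{16} + \frac{\left(-4\right) 36}{17}\right) = -1439668 + \left(\frac{13}{16} - - \frac{144}{17}\right) = -1439668 + \left(\frac{13}{16} + \frac{144}{17}\right) = -1439668 + \frac{2525}{272} = - \frac{391587171}{272}$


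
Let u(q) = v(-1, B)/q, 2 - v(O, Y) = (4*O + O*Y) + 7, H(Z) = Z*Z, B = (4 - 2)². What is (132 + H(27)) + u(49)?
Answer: 42192/49 ≈ 861.06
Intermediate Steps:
B = 4 (B = 2² = 4)
H(Z) = Z²
v(O, Y) = -5 - 4*O - O*Y (v(O, Y) = 2 - ((4*O + O*Y) + 7) = 2 - (7 + 4*O + O*Y) = 2 + (-7 - 4*O - O*Y) = -5 - 4*O - O*Y)
u(q) = 3/q (u(q) = (-5 - 4*(-1) - 1*(-1)*4)/q = (-5 + 4 + 4)/q = 3/q)
(132 + H(27)) + u(49) = (132 + 27²) + 3/49 = (132 + 729) + 3*(1/49) = 861 + 3/49 = 42192/49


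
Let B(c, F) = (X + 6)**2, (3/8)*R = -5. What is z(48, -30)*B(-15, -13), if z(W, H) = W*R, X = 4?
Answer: -64000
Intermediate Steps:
R = -40/3 (R = (8/3)*(-5) = -40/3 ≈ -13.333)
z(W, H) = -40*W/3 (z(W, H) = W*(-40/3) = -40*W/3)
B(c, F) = 100 (B(c, F) = (4 + 6)**2 = 10**2 = 100)
z(48, -30)*B(-15, -13) = -40/3*48*100 = -640*100 = -64000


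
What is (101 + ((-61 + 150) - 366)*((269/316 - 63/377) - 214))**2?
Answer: 49721708071733552449/14192433424 ≈ 3.5034e+9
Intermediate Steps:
(101 + ((-61 + 150) - 366)*((269/316 - 63/377) - 214))**2 = (101 + (89 - 366)*((269*(1/316) - 63*1/377) - 214))**2 = (101 - 277*((269/316 - 63/377) - 214))**2 = (101 - 277*(81505/119132 - 214))**2 = (101 - 277*(-25412743/119132))**2 = (101 + 7039329811/119132)**2 = (7051362143/119132)**2 = 49721708071733552449/14192433424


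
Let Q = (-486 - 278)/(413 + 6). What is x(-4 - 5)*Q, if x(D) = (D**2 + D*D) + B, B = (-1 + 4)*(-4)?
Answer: -114600/419 ≈ -273.51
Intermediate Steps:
B = -12 (B = 3*(-4) = -12)
x(D) = -12 + 2*D**2 (x(D) = (D**2 + D*D) - 12 = (D**2 + D**2) - 12 = 2*D**2 - 12 = -12 + 2*D**2)
Q = -764/419 ≈ -1.8234
x(-4 - 5)*Q = (-12 + 2*(-4 - 5)**2)*(-764/419) = (-12 + 2*(-9)**2)*(-764/419) = (-12 + 2*81)*(-764/419) = (-12 + 162)*(-764/419) = 150*(-764/419) = -114600/419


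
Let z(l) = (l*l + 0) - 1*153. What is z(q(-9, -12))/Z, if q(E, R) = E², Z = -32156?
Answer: -1602/8039 ≈ -0.19928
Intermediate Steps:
z(l) = -153 + l² (z(l) = (l² + 0) - 153 = l² - 153 = -153 + l²)
z(q(-9, -12))/Z = (-153 + ((-9)²)²)/(-32156) = (-153 + 81²)*(-1/32156) = (-153 + 6561)*(-1/32156) = 6408*(-1/32156) = -1602/8039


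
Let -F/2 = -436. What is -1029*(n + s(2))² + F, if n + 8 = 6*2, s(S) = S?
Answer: -36172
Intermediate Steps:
F = 872 (F = -2*(-436) = 872)
n = 4 (n = -8 + 6*2 = -8 + 12 = 4)
-1029*(n + s(2))² + F = -1029*(4 + 2)² + 872 = -1029*6² + 872 = -1029*36 + 872 = -37044 + 872 = -36172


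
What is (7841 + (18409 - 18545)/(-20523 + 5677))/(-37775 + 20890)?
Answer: -58203811/125337355 ≈ -0.46438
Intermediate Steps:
(7841 + (18409 - 18545)/(-20523 + 5677))/(-37775 + 20890) = (7841 - 136/(-14846))/(-16885) = (7841 - 136*(-1/14846))*(-1/16885) = (7841 + 68/7423)*(-1/16885) = (58203811/7423)*(-1/16885) = -58203811/125337355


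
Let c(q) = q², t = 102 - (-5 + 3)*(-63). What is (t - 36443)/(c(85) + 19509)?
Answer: -36467/26734 ≈ -1.3641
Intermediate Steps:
t = -24 (t = 102 - 1*(-2)*(-63) = 102 + 2*(-63) = 102 - 126 = -24)
(t - 36443)/(c(85) + 19509) = (-24 - 36443)/(85² + 19509) = -36467/(7225 + 19509) = -36467/26734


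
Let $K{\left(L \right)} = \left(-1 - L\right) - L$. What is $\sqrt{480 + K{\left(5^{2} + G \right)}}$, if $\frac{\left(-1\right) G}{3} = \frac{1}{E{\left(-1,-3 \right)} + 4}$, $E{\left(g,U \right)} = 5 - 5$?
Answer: $\frac{\sqrt{1722}}{2} \approx 20.749$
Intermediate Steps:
$E{\left(g,U \right)} = 0$
$G = - \frac{3}{4}$ ($G = - \frac{3}{0 + 4} = - \frac{3}{4} \approx -0.75$)
$K{\left(L \right)} = -1 - 2 L$
$\sqrt{480 + K{\left(5^{2} + G \right)}} = \sqrt{480 - \left(1 + 2 \left(5^{2} - \frac{3}{4}\right)\right)} = \sqrt{480 - \left(1 + 2 \left(25 - \frac{3}{4}\right)\right)} = \sqrt{480 - \frac{99}{2}} = \sqrt{\frac{861}{2}} = \frac{\sqrt{1722}}{2}$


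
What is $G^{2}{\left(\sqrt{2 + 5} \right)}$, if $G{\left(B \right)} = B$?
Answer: $7$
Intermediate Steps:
$G^{2}{\left(\sqrt{2 + 5} \right)} = \left(\sqrt{2 + 5}\right)^{2} = \left(\sqrt{7}\right)^{2} = 7$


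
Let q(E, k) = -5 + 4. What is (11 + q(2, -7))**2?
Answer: 100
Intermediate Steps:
q(E, k) = -1
(11 + q(2, -7))**2 = (11 - 1)**2 = 10**2 = 100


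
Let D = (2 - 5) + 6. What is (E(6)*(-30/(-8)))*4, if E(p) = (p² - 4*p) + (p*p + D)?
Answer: 765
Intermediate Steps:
D = 3 (D = -3 + 6 = 3)
E(p) = 3 - 4*p + 2*p² (E(p) = (p² - 4*p) + (p*p + 3) = (p² - 4*p) + (p² + 3) = (p² - 4*p) + (3 + p²) = 3 - 4*p + 2*p²)
(E(6)*(-30/(-8)))*4 = ((3 - 4*6 + 2*6²)*(-30/(-8)))*4 = ((3 - 24 + 2*36)*(-30*(-⅛)))*4 = ((3 - 24 + 72)*(15/4))*4 = (51*(15/4))*4 = (765/4)*4 = 765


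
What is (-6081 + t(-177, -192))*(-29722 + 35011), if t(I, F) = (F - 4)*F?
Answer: 166873239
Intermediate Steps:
t(I, F) = F*(-4 + F) (t(I, F) = (-4 + F)*F = F*(-4 + F))
(-6081 + t(-177, -192))*(-29722 + 35011) = (-6081 - 192*(-4 - 192))*(-29722 + 35011) = (-6081 - 192*(-196))*5289 = (-6081 + 37632)*5289 = 31551*5289 = 166873239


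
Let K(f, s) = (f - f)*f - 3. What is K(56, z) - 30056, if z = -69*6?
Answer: -30059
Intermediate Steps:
z = -414
K(f, s) = -3 (K(f, s) = 0*f - 3 = 0 - 3 = -3)
K(56, z) - 30056 = -3 - 30056 = -30059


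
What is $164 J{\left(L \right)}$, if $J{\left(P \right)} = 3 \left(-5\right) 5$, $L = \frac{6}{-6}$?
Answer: $-12300$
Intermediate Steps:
$L = -1$ ($L = 6 \left(- \frac{1}{6}\right) = -1$)
$J{\left(P \right)} = -75$ ($J{\left(P \right)} = \left(-15\right) 5 = -75$)
$164 J{\left(L \right)} = 164 \left(-75\right) = -12300$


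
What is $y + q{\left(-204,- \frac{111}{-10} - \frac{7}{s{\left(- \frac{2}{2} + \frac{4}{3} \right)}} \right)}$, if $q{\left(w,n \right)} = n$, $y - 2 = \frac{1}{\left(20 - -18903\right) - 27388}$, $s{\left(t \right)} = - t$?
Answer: $\frac{577311}{16930} \approx 34.1$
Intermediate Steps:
$y = \frac{16929}{8465}$ ($y = 2 + \frac{1}{\left(20 - -18903\right) - 27388} = 2 + \frac{1}{\left(20 + 18903\right) - 27388} = 2 + \frac{1}{18923 - 27388} = 2 + \frac{1}{-8465} = 2 - \frac{1}{8465} = \frac{16929}{8465} \approx 1.9999$)
$y + q{\left(-204,- \frac{111}{-10} - \frac{7}{s{\left(- \frac{2}{2} + \frac{4}{3} \right)}} \right)} = \frac{16929}{8465} - \left(- \frac{111}{10} + 7 \left(- \frac{1}{- \frac{2}{2} + \frac{4}{3}}\right)\right) = \frac{16929}{8465} - \left(- \frac{111}{10} + \frac{7}{\left(-1\right) \left(\left(-2\right) \frac{1}{2} + 4 \cdot \frac{1}{3}\right)}\right) = \frac{16929}{8465} - \left(- \frac{111}{10} + \frac{7}{\left(-1\right) \left(-1 + \frac{4}{3}\right)}\right) = \frac{16929}{8465} - \left(- \frac{111}{10} + \frac{7}{\left(-1\right) \frac{1}{3}}\right) = \frac{16929}{8465} - \left(- \frac{111}{10} + \frac{7}{- \frac{1}{3}}\right) = \frac{16929}{8465} + \left(\frac{111}{10} - -21\right) = \frac{16929}{8465} + \left(\frac{111}{10} + 21\right) = \frac{16929}{8465} + \frac{321}{10} = \frac{577311}{16930}$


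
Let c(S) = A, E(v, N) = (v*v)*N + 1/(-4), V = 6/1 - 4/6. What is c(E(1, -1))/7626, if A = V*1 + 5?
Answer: 1/738 ≈ 0.0013550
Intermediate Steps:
V = 16/3 (V = 6*1 - 4*⅙ = 6 - ⅔ = 16/3 ≈ 5.3333)
E(v, N) = -¼ + N*v² (E(v, N) = v²*N - ¼ = N*v² - ¼ = -¼ + N*v²)
A = 31/3 (A = (16/3)*1 + 5 = 16/3 + 5 = 31/3 ≈ 10.333)
c(S) = 31/3
c(E(1, -1))/7626 = (31/3)/7626 = (31/3)*(1/7626) = 1/738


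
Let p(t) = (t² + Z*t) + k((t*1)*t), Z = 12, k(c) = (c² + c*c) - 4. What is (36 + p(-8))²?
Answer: 67108864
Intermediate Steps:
k(c) = -4 + 2*c² (k(c) = (c² + c²) - 4 = 2*c² - 4 = -4 + 2*c²)
p(t) = -4 + t² + 2*t⁴ + 12*t (p(t) = (t² + 12*t) + (-4 + 2*((t*1)*t)²) = (t² + 12*t) + (-4 + 2*(t*t)²) = (t² + 12*t) + (-4 + 2*(t²)²) = (t² + 12*t) + (-4 + 2*t⁴) = -4 + t² + 2*t⁴ + 12*t)
(36 + p(-8))² = (36 + (-4 + (-8)² + 2*(-8)⁴ + 12*(-8)))² = (36 + (-4 + 64 + 2*4096 - 96))² = (36 + (-4 + 64 + 8192 - 96))² = (36 + 8156)² = 8192² = 67108864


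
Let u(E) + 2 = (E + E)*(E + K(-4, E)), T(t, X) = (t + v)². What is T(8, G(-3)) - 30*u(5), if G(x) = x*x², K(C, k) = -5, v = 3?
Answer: 181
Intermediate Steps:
G(x) = x³
T(t, X) = (3 + t)² (T(t, X) = (t + 3)² = (3 + t)²)
u(E) = -2 + 2*E*(-5 + E) (u(E) = -2 + (E + E)*(E - 5) = -2 + (2*E)*(-5 + E) = -2 + 2*E*(-5 + E))
T(8, G(-3)) - 30*u(5) = (3 + 8)² - 30*(-2 - 10*5 + 2*5²) = 11² - 30*(-2 - 50 + 2*25) = 121 - 30*(-2 - 50 + 50) = 121 - 30*(-2) = 121 + 60 = 181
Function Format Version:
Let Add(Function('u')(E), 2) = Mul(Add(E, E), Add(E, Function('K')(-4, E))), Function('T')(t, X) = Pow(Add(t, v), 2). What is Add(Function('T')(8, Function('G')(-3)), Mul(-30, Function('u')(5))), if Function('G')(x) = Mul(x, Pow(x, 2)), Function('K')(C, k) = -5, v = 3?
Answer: 181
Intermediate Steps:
Function('G')(x) = Pow(x, 3)
Function('T')(t, X) = Pow(Add(3, t), 2) (Function('T')(t, X) = Pow(Add(t, 3), 2) = Pow(Add(3, t), 2))
Function('u')(E) = Add(-2, Mul(2, E, Add(-5, E))) (Function('u')(E) = Add(-2, Mul(Add(E, E), Add(E, -5))) = Add(-2, Mul(Mul(2, E), Add(-5, E))) = Add(-2, Mul(2, E, Add(-5, E))))
Add(Function('T')(8, Function('G')(-3)), Mul(-30, Function('u')(5))) = Add(Pow(Add(3, 8), 2), Mul(-30, Add(-2, Mul(-10, 5), Mul(2, Pow(5, 2))))) = Add(Pow(11, 2), Mul(-30, Add(-2, -50, Mul(2, 25)))) = Add(121, Mul(-30, Add(-2, -50, 50))) = Add(121, Mul(-30, -2)) = Add(121, 60) = 181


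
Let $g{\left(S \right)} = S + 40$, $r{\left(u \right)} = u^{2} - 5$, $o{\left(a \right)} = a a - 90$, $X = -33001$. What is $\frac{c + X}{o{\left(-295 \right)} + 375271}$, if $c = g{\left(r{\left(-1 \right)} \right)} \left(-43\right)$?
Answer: $- \frac{34549}{462206} \approx -0.074748$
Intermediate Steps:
$o{\left(a \right)} = -90 + a^{2}$ ($o{\left(a \right)} = a^{2} - 90 = -90 + a^{2}$)
$r{\left(u \right)} = -5 + u^{2}$ ($r{\left(u \right)} = u^{2} - 5 = -5 + u^{2}$)
$g{\left(S \right)} = 40 + S$
$c = -1548$ ($c = \left(40 - \left(5 - \left(-1\right)^{2}\right)\right) \left(-43\right) = \left(40 + \left(-5 + 1\right)\right) \left(-43\right) = \left(40 - 4\right) \left(-43\right) = 36 \left(-43\right) = -1548$)
$\frac{c + X}{o{\left(-295 \right)} + 375271} = \frac{-1548 - 33001}{\left(-90 + \left(-295\right)^{2}\right) + 375271} = - \frac{34549}{\left(-90 + 87025\right) + 375271} = - \frac{34549}{86935 + 375271} = - \frac{34549}{462206}$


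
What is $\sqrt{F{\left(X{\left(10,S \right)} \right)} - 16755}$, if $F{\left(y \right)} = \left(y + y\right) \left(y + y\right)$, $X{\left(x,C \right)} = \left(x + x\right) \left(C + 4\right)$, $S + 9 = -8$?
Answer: $\sqrt{253645} \approx 503.63$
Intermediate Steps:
$S = -17$ ($S = -9 - 8 = -17$)
$X{\left(x,C \right)} = 2 x \left(4 + C\right)$
$F{\left(y \right)} = 4 y^{2}$ ($F{\left(y \right)} = 2 y 2 y = 4 y^{2}$)
$\sqrt{F{\left(X{\left(10,S \right)} \right)} - 16755} = \sqrt{4 \left(2 \cdot 10 \left(4 - 17\right)\right)^{2} - 16755} = \sqrt{4 \left(2 \cdot 10 \left(-13\right)\right)^{2} - 16755} = \sqrt{4 \left(-260\right)^{2} - 16755} = \sqrt{4 \cdot 67600 - 16755} = \sqrt{270400 - 16755} = \sqrt{253645}$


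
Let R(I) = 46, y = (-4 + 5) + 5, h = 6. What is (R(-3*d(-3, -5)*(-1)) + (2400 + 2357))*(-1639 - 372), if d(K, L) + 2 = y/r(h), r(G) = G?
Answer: -9658833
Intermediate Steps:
y = 6 (y = 1 + 5 = 6)
d(K, L) = -1 (d(K, L) = -2 + 6/6 = -2 + 6*(1/6) = -2 + 1 = -1)
(R(-3*d(-3, -5)*(-1)) + (2400 + 2357))*(-1639 - 372) = (46 + (2400 + 2357))*(-1639 - 372) = (46 + 4757)*(-2011) = 4803*(-2011) = -9658833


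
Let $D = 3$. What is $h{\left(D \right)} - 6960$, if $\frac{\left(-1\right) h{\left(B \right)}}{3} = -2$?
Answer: $-6954$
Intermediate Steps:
$h{\left(B \right)} = 6$ ($h{\left(B \right)} = \left(-3\right) \left(-2\right) = 6$)
$h{\left(D \right)} - 6960 = 6 - 6960 = -6954$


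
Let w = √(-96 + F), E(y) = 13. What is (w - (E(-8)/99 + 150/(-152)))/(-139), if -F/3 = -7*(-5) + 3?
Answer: -6437/1045836 - I*√210/139 ≈ -0.0061549 - 0.10425*I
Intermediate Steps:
F = -114 (F = -3*(-7*(-5) + 3) = -3*(35 + 3) = -3*38 = -114)
w = I*√210 (w = √(-96 - 114) = √(-210) = I*√210 ≈ 14.491*I)
(w - (E(-8)/99 + 150/(-152)))/(-139) = (I*√210 - (13/99 + 150/(-152)))/(-139) = (I*√210 - (13*(1/99) + 150*(-1/152)))*(-1/139) = (I*√210 - (13/99 - 75/76))*(-1/139) = (I*√210 - 1*(-6437/7524))*(-1/139) = (I*√210 + 6437/7524)*(-1/139) = (6437/7524 + I*√210)*(-1/139) = -6437/1045836 - I*√210/139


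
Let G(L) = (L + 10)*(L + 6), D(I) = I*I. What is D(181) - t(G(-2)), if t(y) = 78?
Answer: 32683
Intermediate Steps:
D(I) = I**2
G(L) = (6 + L)*(10 + L) (G(L) = (10 + L)*(6 + L) = (6 + L)*(10 + L))
D(181) - t(G(-2)) = 181**2 - 1*78 = 32761 - 78 = 32683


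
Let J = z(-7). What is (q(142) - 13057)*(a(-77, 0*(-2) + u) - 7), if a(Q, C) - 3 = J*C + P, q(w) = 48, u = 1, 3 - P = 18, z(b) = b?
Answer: 338234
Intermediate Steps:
J = -7
P = -15 (P = 3 - 1*18 = 3 - 18 = -15)
a(Q, C) = -12 - 7*C (a(Q, C) = 3 + (-7*C - 15) = 3 + (-15 - 7*C) = -12 - 7*C)
(q(142) - 13057)*(a(-77, 0*(-2) + u) - 7) = (48 - 13057)*((-12 - 7*(0*(-2) + 1)) - 7) = -13009*((-12 - 7*(0 + 1)) - 7) = -13009*((-12 - 7*1) - 7) = -13009*((-12 - 7) - 7) = -13009*(-19 - 7) = -13009*(-26) = 338234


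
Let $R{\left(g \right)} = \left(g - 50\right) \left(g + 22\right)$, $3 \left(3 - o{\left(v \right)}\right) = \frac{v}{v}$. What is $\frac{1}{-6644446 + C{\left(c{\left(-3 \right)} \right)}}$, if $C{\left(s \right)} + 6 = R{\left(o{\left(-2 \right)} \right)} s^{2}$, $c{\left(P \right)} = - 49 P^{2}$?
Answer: $- \frac{1}{233711824} \approx -4.2788 \cdot 10^{-9}$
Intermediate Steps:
$o{\left(v \right)} = \frac{8}{3}$ ($o{\left(v \right)} = 3 - \frac{v \frac{1}{v}}{3} = 3 - \frac{1}{3} = \frac{8}{3}$)
$R{\left(g \right)} = \left(-50 + g\right) \left(22 + g\right)$
$C{\left(s \right)} = -6 - \frac{10508 s^{2}}{9}$ ($C{\left(s \right)} = -6 + \left(-1100 + \left(\frac{8}{3}\right)^{2} - \frac{224}{3}\right) s^{2} = -6 + \left(-1100 + \frac{64}{9} - \frac{224}{3}\right) s^{2} = -6 - \frac{10508 s^{2}}{9}$)
$\frac{1}{-6644446 + C{\left(c{\left(-3 \right)} \right)}} = \frac{1}{-6644446 - \left(6 + \frac{10508 \left(- 49 \left(-3\right)^{2}\right)^{2}}{9}\right)} = \frac{1}{-6644446 - \left(6 + \frac{10508 \left(\left(-49\right) 9\right)^{2}}{9}\right)} = \frac{1}{-6644446 - \left(6 + \frac{10508 \left(-441\right)^{2}}{9}\right)} = \frac{1}{-6644446 - 227067378} = \frac{1}{-233711824} = - \frac{1}{233711824}$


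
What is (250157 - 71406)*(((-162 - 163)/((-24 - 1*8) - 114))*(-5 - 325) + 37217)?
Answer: 476052523216/73 ≈ 6.5213e+9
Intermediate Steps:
(250157 - 71406)*(((-162 - 163)/((-24 - 1*8) - 114))*(-5 - 325) + 37217) = 178751*(-325/((-24 - 8) - 114)*(-330) + 37217) = 178751*(-325/(-32 - 114)*(-330) + 37217) = 178751*(-325/(-146)*(-330) + 37217) = 178751*(-325*(-1/146)*(-330) + 37217) = 178751*((325/146)*(-330) + 37217) = 178751*(-53625/73 + 37217) = 178751*(2663216/73) = 476052523216/73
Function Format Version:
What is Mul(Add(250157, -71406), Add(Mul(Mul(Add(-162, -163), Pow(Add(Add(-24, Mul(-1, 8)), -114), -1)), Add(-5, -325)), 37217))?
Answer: Rational(476052523216, 73) ≈ 6.5213e+9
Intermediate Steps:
Mul(Add(250157, -71406), Add(Mul(Mul(Add(-162, -163), Pow(Add(Add(-24, Mul(-1, 8)), -114), -1)), Add(-5, -325)), 37217)) = Mul(178751, Add(Mul(Mul(-325, Pow(Add(Add(-24, -8), -114), -1)), -330), 37217)) = Mul(178751, Add(Mul(Mul(-325, Pow(Add(-32, -114), -1)), -330), 37217)) = Mul(178751, Add(Mul(Mul(-325, Pow(-146, -1)), -330), 37217)) = Mul(178751, Add(Mul(Mul(-325, Rational(-1, 146)), -330), 37217)) = Mul(178751, Add(Mul(Rational(325, 146), -330), 37217)) = Mul(178751, Add(Rational(-53625, 73), 37217)) = Mul(178751, Rational(2663216, 73)) = Rational(476052523216, 73)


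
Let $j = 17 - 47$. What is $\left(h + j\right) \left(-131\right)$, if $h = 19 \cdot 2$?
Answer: $-1048$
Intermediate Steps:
$j = -30$ ($j = 17 - 47 = -30$)
$h = 38$
$\left(h + j\right) \left(-131\right) = \left(38 - 30\right) \left(-131\right) = 8 \left(-131\right) = -1048$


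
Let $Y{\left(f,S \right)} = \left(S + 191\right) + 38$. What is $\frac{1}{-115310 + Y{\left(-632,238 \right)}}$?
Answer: $- \frac{1}{114843} \approx -8.7075 \cdot 10^{-6}$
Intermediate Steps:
$Y{\left(f,S \right)} = 229 + S$ ($Y{\left(f,S \right)} = \left(191 + S\right) + 38 = 229 + S$)
$\frac{1}{-115310 + Y{\left(-632,238 \right)}} = \frac{1}{-115310 + \left(229 + 238\right)} = \frac{1}{-115310 + 467} = \frac{1}{-114843} = - \frac{1}{114843}$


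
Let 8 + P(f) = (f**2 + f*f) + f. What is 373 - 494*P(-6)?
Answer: -28279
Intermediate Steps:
P(f) = -8 + f + 2*f**2 (P(f) = -8 + ((f**2 + f*f) + f) = -8 + ((f**2 + f**2) + f) = -8 + (2*f**2 + f) = -8 + (f + 2*f**2) = -8 + f + 2*f**2)
373 - 494*P(-6) = 373 - 494*(-8 - 6 + 2*(-6)**2) = 373 - 494*(-8 - 6 + 2*36) = 373 - 494*(-8 - 6 + 72) = 373 - 494*58 = 373 - 28652 = -28279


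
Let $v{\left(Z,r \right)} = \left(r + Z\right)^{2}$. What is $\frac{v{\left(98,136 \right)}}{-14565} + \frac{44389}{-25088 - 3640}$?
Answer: $- \frac{739852051}{139474440} \approx -5.3046$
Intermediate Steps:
$v{\left(Z,r \right)} = \left(Z + r\right)^{2}$
$\frac{v{\left(98,136 \right)}}{-14565} + \frac{44389}{-25088 - 3640} = \frac{\left(98 + 136\right)^{2}}{-14565} + \frac{44389}{-25088 - 3640} = 234^{2} \left(- \frac{1}{14565}\right) + \frac{44389}{-25088 - 3640} = 54756 \left(- \frac{1}{14565}\right) + \frac{44389}{-28728} = - \frac{18252}{4855} + 44389 \left(- \frac{1}{28728}\right) = - \frac{18252}{4855} - \frac{44389}{28728} = - \frac{739852051}{139474440}$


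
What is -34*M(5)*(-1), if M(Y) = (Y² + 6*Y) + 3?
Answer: 1972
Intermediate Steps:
M(Y) = 3 + Y² + 6*Y
-34*M(5)*(-1) = -34*(3 + 5² + 6*5)*(-1) = -34*(3 + 25 + 30)*(-1) = -34*58*(-1) = -1972*(-1) = 1972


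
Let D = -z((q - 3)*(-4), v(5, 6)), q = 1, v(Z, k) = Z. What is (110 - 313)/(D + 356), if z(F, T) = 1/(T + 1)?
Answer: -174/305 ≈ -0.57049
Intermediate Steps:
z(F, T) = 1/(1 + T)
D = -⅙ (D = -1/(1 + 5) = -1/6 = -1*⅙ = -⅙ ≈ -0.16667)
(110 - 313)/(D + 356) = (110 - 313)/(-⅙ + 356) = -203/2135/6 = -203*6/2135 = -174/305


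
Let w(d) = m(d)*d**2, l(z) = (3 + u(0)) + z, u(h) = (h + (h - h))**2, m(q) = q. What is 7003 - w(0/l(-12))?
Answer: 7003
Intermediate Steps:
u(h) = h**2 (u(h) = (h + 0)**2 = h**2)
l(z) = 3 + z (l(z) = (3 + 0**2) + z = (3 + 0) + z = 3 + z)
w(d) = d**3 (w(d) = d*d**2 = d**3)
7003 - w(0/l(-12)) = 7003 - (0/(3 - 12))**3 = 7003 - (0/(-9))**3 = 7003 - (0*(-1/9))**3 = 7003 - 1*0**3 = 7003 - 1*0 = 7003 + 0 = 7003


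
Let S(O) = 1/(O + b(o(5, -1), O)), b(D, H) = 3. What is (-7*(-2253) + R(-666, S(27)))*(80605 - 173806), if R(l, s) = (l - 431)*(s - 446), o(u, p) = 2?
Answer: -470661725831/10 ≈ -4.7066e+10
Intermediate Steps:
S(O) = 1/(3 + O) (S(O) = 1/(O + 3) = 1/(3 + O))
R(l, s) = (-446 + s)*(-431 + l) (R(l, s) = (-431 + l)*(-446 + s) = (-446 + s)*(-431 + l))
(-7*(-2253) + R(-666, S(27)))*(80605 - 173806) = (-7*(-2253) + (192226 - 446*(-666) - 431/(3 + 27) - 666/(3 + 27)))*(80605 - 173806) = (15771 + (192226 + 297036 - 431/30 - 666/30))*(-93201) = (15771 + (192226 + 297036 - 431*1/30 - 666*1/30))*(-93201) = (15771 + (192226 + 297036 - 431/30 - 111/5))*(-93201) = (15771 + 14676763/30)*(-93201) = (15149893/30)*(-93201) = -470661725831/10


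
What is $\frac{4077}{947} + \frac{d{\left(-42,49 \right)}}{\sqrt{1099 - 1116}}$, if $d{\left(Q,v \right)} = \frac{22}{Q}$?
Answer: $\frac{4077}{947} + \frac{11 i \sqrt{17}}{357} \approx 4.3052 + 0.12704 i$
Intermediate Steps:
$\frac{4077}{947} + \frac{d{\left(-42,49 \right)}}{\sqrt{1099 - 1116}} = \frac{4077}{947} + \frac{22 \frac{1}{-42}}{\sqrt{1099 - 1116}} = 4077 \cdot \frac{1}{947} + \frac{22 \left(- \frac{1}{42}\right)}{\sqrt{-17}} = \frac{4077}{947} - \frac{11}{21 i \sqrt{17}} = \frac{4077}{947} - \frac{11 \left(- \frac{i \sqrt{17}}{17}\right)}{21} = \frac{4077}{947} + \frac{11 i \sqrt{17}}{357}$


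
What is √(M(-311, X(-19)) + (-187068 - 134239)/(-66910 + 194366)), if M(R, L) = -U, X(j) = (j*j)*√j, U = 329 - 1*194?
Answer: I*√2849530378/4552 ≈ 11.727*I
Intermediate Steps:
U = 135 (U = 329 - 194 = 135)
X(j) = j^(5/2) (X(j) = j²*√j = j^(5/2))
M(R, L) = -135 (M(R, L) = -1*135 = -135)
√(M(-311, X(-19)) + (-187068 - 134239)/(-66910 + 194366)) = √(-135 + (-187068 - 134239)/(-66910 + 194366)) = √(-135 - 321307/127456) = √(-135 - 321307*1/127456) = √(-135 - 45901/18208) = √(-2503981/18208) = I*√2849530378/4552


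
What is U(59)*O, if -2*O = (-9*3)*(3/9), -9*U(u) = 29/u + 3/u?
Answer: -16/59 ≈ -0.27119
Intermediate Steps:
U(u) = -32/(9*u) (U(u) = -(29/u + 3/u)/9 = -32/(9*u))
O = 9/2 (O = -(-9*3)*3/9/2 = -(-27)*3*(1/9)/2 = -(-27)/(2*3) = -1/2*(-9) = 9/2 ≈ 4.5000)
U(59)*O = -32/9/59*(9/2) = -32/9*1/59*(9/2) = -32/531*9/2 = -16/59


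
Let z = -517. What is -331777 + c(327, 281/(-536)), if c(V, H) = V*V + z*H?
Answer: -120373251/536 ≈ -2.2458e+5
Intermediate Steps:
c(V, H) = V² - 517*H (c(V, H) = V*V - 517*H = V² - 517*H)
-331777 + c(327, 281/(-536)) = -331777 + (327² - 145277/(-536)) = -331777 + (106929 - 145277*(-1)/536) = -331777 + (106929 - 517*(-281/536)) = -331777 + (106929 + 145277/536) = -331777 + 57459221/536 = -120373251/536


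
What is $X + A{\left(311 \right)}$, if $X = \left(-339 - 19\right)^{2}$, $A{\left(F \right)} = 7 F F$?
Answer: $805211$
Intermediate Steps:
$A{\left(F \right)} = 7 F^{2}$
$X = 128164$ ($X = \left(-358\right)^{2} = 128164$)
$X + A{\left(311 \right)} = 128164 + 7 \cdot 311^{2} = 128164 + 7 \cdot 96721 = 128164 + 677047 = 805211$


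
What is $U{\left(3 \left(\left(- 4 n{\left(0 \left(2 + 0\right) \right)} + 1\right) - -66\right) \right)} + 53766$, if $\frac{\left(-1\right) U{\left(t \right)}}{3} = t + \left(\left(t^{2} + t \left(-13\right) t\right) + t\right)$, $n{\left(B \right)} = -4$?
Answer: $2284308$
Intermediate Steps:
$U{\left(t \right)} = - 6 t + 36 t^{2}$ ($U{\left(t \right)} = - 3 \left(t + \left(\left(t^{2} + t \left(-13\right) t\right) + t\right)\right) = - 3 \left(t + \left(\left(t^{2} + - 13 t t\right) + t\right)\right) = - 3 \left(t + \left(\left(t^{2} - 13 t^{2}\right) + t\right)\right) = - 3 \left(t - \left(- t + 12 t^{2}\right)\right) = - 3 \left(- 12 t^{2} + 2 t\right) = - 6 t + 36 t^{2}$)
$U{\left(3 \left(\left(- 4 n{\left(0 \left(2 + 0\right) \right)} + 1\right) - -66\right) \right)} + 53766 = 6 \cdot 3 \left(\left(\left(-4\right) \left(-4\right) + 1\right) - -66\right) \left(-1 + 6 \cdot 3 \left(\left(\left(-4\right) \left(-4\right) + 1\right) - -66\right)\right) + 53766 = 6 \cdot 3 \left(\left(16 + 1\right) + 66\right) \left(-1 + 6 \cdot 3 \left(\left(16 + 1\right) + 66\right)\right) + 53766 = 6 \cdot 3 \left(17 + 66\right) \left(-1 + 6 \cdot 3 \left(17 + 66\right)\right) + 53766 = 6 \cdot 3 \cdot 83 \left(-1 + 6 \cdot 3 \cdot 83\right) + 53766 = 6 \cdot 249 \left(-1 + 6 \cdot 249\right) + 53766 = 6 \cdot 249 \left(-1 + 1494\right) + 53766 = 6 \cdot 249 \cdot 1493 + 53766 = 2230542 + 53766 = 2284308$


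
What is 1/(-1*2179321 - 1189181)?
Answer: -1/3368502 ≈ -2.9687e-7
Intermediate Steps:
1/(-1*2179321 - 1189181) = 1/(-2179321 - 1189181) = 1/(-3368502) = -1/3368502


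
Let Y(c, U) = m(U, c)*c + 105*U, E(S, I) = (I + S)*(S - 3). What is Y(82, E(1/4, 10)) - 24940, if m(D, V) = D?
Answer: -483377/16 ≈ -30211.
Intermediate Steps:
E(S, I) = (-3 + S)*(I + S) (E(S, I) = (I + S)*(-3 + S) = (-3 + S)*(I + S))
Y(c, U) = 105*U + U*c (Y(c, U) = U*c + 105*U = 105*U + U*c)
Y(82, E(1/4, 10)) - 24940 = ((1/4)² - 3*10 - 3/4 + 10*(1/4))*(105 + 82) - 24940 = ((1*(¼))² - 30 - 3/4 + 10*(1*(¼)))*187 - 24940 = ((¼)² - 30 - 3*¼ + 10*(¼))*187 - 24940 = (1/16 - 30 - ¾ + 5/2)*187 - 24940 = -451/16*187 - 24940 = -84337/16 - 24940 = -483377/16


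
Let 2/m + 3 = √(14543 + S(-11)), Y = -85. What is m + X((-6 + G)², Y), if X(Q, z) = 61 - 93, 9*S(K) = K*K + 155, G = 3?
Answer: -699095/21847 + √131163/21847 ≈ -31.983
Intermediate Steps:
S(K) = 155/9 + K²/9 (S(K) = (K*K + 155)/9 = (K² + 155)/9 = (155 + K²)/9 = 155/9 + K²/9)
X(Q, z) = -32
m = 2/(-3 + √131163/3) (m = 2/(-3 + √(14543 + (155/9 + (⅑)*(-11)²))) = 2/(-3 + √(14543 + (155/9 + (⅑)*121))) = 2/(-3 + √(14543 + (155/9 + 121/9))) = 2/(-3 + √(14543 + 92/3)) = 2/(-3 + √(43721/3)) = 2/(-3 + √131163/3) ≈ 0.016989)
m + X((-6 + G)², Y) = (9/21847 + √131163/21847) - 32 = -699095/21847 + √131163/21847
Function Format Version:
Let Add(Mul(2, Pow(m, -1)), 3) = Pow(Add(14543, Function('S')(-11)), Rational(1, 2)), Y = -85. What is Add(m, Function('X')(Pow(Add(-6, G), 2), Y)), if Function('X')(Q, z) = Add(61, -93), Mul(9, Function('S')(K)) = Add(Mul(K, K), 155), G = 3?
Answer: Add(Rational(-699095, 21847), Mul(Rational(1, 21847), Pow(131163, Rational(1, 2)))) ≈ -31.983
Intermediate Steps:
Function('S')(K) = Add(Rational(155, 9), Mul(Rational(1, 9), Pow(K, 2))) (Function('S')(K) = Mul(Rational(1, 9), Add(Mul(K, K), 155)) = Mul(Rational(1, 9), Add(Pow(K, 2), 155)) = Mul(Rational(1, 9), Add(155, Pow(K, 2))) = Add(Rational(155, 9), Mul(Rational(1, 9), Pow(K, 2))))
Function('X')(Q, z) = -32
m = Mul(2, Pow(Add(-3, Mul(Rational(1, 3), Pow(131163, Rational(1, 2)))), -1)) (m = Mul(2, Pow(Add(-3, Pow(Add(14543, Add(Rational(155, 9), Mul(Rational(1, 9), Pow(-11, 2)))), Rational(1, 2))), -1)) = Mul(2, Pow(Add(-3, Pow(Add(14543, Add(Rational(155, 9), Mul(Rational(1, 9), 121))), Rational(1, 2))), -1)) = Mul(2, Pow(Add(-3, Pow(Add(14543, Add(Rational(155, 9), Rational(121, 9))), Rational(1, 2))), -1)) = Mul(2, Pow(Add(-3, Pow(Add(14543, Rational(92, 3)), Rational(1, 2))), -1)) = Mul(2, Pow(Add(-3, Pow(Rational(43721, 3), Rational(1, 2))), -1)) = Mul(2, Pow(Add(-3, Mul(Rational(1, 3), Pow(131163, Rational(1, 2)))), -1)) ≈ 0.016989)
Add(m, Function('X')(Pow(Add(-6, G), 2), Y)) = Add(Add(Rational(9, 21847), Mul(Rational(1, 21847), Pow(131163, Rational(1, 2)))), -32) = Add(Rational(-699095, 21847), Mul(Rational(1, 21847), Pow(131163, Rational(1, 2))))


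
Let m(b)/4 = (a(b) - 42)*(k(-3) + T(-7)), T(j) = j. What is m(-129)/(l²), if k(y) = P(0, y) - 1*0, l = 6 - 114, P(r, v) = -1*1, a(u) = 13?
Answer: 58/729 ≈ 0.079561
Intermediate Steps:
P(r, v) = -1
l = -108
k(y) = -1 (k(y) = -1 - 1*0 = -1 + 0 = -1)
m(b) = 928 (m(b) = 4*((13 - 42)*(-1 - 7)) = 4*(-29*(-8)) = 4*232 = 928)
m(-129)/(l²) = 928/((-108)²) = 928/11664 = 928*(1/11664) = 58/729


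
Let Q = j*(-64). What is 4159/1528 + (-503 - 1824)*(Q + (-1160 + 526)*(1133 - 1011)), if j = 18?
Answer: 279119000159/1528 ≈ 1.8267e+8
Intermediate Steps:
Q = -1152 (Q = 18*(-64) = -1152)
4159/1528 + (-503 - 1824)*(Q + (-1160 + 526)*(1133 - 1011)) = 4159/1528 + (-503 - 1824)*(-1152 + (-1160 + 526)*(1133 - 1011)) = 4159*(1/1528) - 2327*(-1152 - 634*122) = 4159/1528 - 2327*(-1152 - 77348) = 4159/1528 - 2327*(-78500) = 4159/1528 + 182669500 = 279119000159/1528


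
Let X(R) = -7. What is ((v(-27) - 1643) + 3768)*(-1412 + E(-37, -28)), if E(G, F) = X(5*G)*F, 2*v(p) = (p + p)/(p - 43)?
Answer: -90456416/35 ≈ -2.5845e+6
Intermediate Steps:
v(p) = p/(-43 + p) (v(p) = ((p + p)/(p - 43))/2 = ((2*p)/(-43 + p))/2 = (2*p/(-43 + p))/2 = p/(-43 + p))
E(G, F) = -7*F
((v(-27) - 1643) + 3768)*(-1412 + E(-37, -28)) = ((-27/(-43 - 27) - 1643) + 3768)*(-1412 - 7*(-28)) = ((-27/(-70) - 1643) + 3768)*(-1412 + 196) = ((-27*(-1/70) - 1643) + 3768)*(-1216) = ((27/70 - 1643) + 3768)*(-1216) = (-114983/70 + 3768)*(-1216) = (148777/70)*(-1216) = -90456416/35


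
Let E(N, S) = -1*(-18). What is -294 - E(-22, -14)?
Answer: -312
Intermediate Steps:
E(N, S) = 18
-294 - E(-22, -14) = -294 - 1*18 = -294 - 18 = -312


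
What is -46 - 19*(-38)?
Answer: 676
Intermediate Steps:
-46 - 19*(-38) = -46 + 722 = 676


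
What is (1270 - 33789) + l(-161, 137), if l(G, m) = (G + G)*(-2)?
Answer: -31875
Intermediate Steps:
l(G, m) = -4*G (l(G, m) = (2*G)*(-2) = -4*G)
(1270 - 33789) + l(-161, 137) = (1270 - 33789) - 4*(-161) = -32519 + 644 = -31875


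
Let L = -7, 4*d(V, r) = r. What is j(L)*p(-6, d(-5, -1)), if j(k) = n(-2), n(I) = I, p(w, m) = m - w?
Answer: -23/2 ≈ -11.500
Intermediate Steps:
d(V, r) = r/4
j(k) = -2
j(L)*p(-6, d(-5, -1)) = -2*((¼)*(-1) - 1*(-6)) = -2*(-¼ + 6) = -2*23/4 = -23/2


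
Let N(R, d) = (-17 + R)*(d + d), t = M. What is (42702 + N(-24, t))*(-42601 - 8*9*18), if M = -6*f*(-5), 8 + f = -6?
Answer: -3386302374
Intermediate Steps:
f = -14 (f = -8 - 6 = -14)
M = -420 (M = -6*(-14)*(-5) = 84*(-5) = -420)
t = -420
N(R, d) = 2*d*(-17 + R) (N(R, d) = (-17 + R)*(2*d) = 2*d*(-17 + R))
(42702 + N(-24, t))*(-42601 - 8*9*18) = (42702 + 2*(-420)*(-17 - 24))*(-42601 - 8*9*18) = (42702 + 2*(-420)*(-41))*(-42601 - 72*18) = (42702 + 34440)*(-42601 - 1296) = 77142*(-43897) = -3386302374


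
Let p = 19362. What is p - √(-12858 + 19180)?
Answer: 19362 - √6322 ≈ 19283.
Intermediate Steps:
p - √(-12858 + 19180) = 19362 - √(-12858 + 19180) = 19362 - √6322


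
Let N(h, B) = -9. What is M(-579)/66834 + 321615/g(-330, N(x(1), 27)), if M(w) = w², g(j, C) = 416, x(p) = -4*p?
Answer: 1201904287/1544608 ≈ 778.13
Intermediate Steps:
M(-579)/66834 + 321615/g(-330, N(x(1), 27)) = (-579)²/66834 + 321615/416 = 335241*(1/66834) + 321615*(1/416) = 37249/7426 + 321615/416 = 1201904287/1544608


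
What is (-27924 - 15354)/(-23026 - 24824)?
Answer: 7213/7975 ≈ 0.90445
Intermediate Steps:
(-27924 - 15354)/(-23026 - 24824) = -43278/(-47850) = -43278*(-1/47850) = 7213/7975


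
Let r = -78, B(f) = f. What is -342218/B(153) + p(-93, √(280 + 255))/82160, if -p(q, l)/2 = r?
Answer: -540703981/241740 ≈ -2236.7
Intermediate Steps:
p(q, l) = 156 (p(q, l) = -2*(-78) = 156)
-342218/B(153) + p(-93, √(280 + 255))/82160 = -342218/153 + 156/82160 = -342218*1/153 + 156*(1/82160) = -342218/153 + 3/1580 = -540703981/241740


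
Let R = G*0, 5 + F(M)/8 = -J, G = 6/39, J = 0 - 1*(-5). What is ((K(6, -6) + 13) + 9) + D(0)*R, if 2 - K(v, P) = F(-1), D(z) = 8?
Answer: 104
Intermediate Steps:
J = 5 (J = 0 + 5 = 5)
G = 2/13 (G = 6*(1/39) = 2/13 ≈ 0.15385)
F(M) = -80 (F(M) = -40 + 8*(-1*5) = -40 + 8*(-5) = -40 - 40 = -80)
K(v, P) = 82 (K(v, P) = 2 - 1*(-80) = 2 + 80 = 82)
R = 0 (R = (2/13)*0 = 0)
((K(6, -6) + 13) + 9) + D(0)*R = ((82 + 13) + 9) + 8*0 = (95 + 9) + 0 = 104 + 0 = 104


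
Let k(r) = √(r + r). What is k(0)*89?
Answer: 0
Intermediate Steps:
k(r) = √2*√r (k(r) = √(2*r) = √2*√r)
k(0)*89 = (√2*√0)*89 = (√2*0)*89 = 0*89 = 0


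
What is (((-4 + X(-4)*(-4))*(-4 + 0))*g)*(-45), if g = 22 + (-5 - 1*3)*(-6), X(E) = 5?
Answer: -302400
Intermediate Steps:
g = 70 (g = 22 + (-5 - 3)*(-6) = 22 - 8*(-6) = 22 + 48 = 70)
(((-4 + X(-4)*(-4))*(-4 + 0))*g)*(-45) = (((-4 + 5*(-4))*(-4 + 0))*70)*(-45) = (((-4 - 20)*(-4))*70)*(-45) = (-24*(-4)*70)*(-45) = (96*70)*(-45) = 6720*(-45) = -302400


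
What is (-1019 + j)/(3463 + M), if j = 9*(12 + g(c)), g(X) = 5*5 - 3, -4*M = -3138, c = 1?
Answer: -1426/8495 ≈ -0.16786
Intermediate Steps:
M = 1569/2 (M = -¼*(-3138) = 1569/2 ≈ 784.50)
g(X) = 22 (g(X) = 25 - 3 = 22)
j = 306 (j = 9*(12 + 22) = 9*34 = 306)
(-1019 + j)/(3463 + M) = (-1019 + 306)/(3463 + 1569/2) = -713/8495/2 = -713*2/8495 = -1426/8495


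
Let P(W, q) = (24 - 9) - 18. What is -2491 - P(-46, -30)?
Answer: -2488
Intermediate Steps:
P(W, q) = -3 (P(W, q) = 15 - 18 = -3)
-2491 - P(-46, -30) = -2491 - 1*(-3) = -2491 + 3 = -2488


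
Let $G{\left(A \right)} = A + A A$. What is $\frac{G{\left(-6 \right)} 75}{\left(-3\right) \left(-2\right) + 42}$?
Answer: $\frac{375}{8} \approx 46.875$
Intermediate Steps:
$G{\left(A \right)} = A + A^{2}$
$\frac{G{\left(-6 \right)} 75}{\left(-3\right) \left(-2\right) + 42} = \frac{- 6 \left(1 - 6\right) 75}{\left(-3\right) \left(-2\right) + 42} = \frac{\left(-6\right) \left(-5\right) 75}{6 + 42} = \frac{30 \cdot 75}{48} = 2250 \cdot \frac{1}{48} = \frac{375}{8}$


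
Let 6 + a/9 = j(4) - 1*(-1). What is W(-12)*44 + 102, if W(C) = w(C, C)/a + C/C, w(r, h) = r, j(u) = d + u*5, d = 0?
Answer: 6394/45 ≈ 142.09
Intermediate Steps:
j(u) = 5*u (j(u) = 0 + u*5 = 0 + 5*u = 5*u)
a = 135 (a = -54 + 9*(5*4 - 1*(-1)) = -54 + 9*(20 + 1) = -54 + 9*21 = -54 + 189 = 135)
W(C) = 1 + C/135 (W(C) = C/135 + C/C = C*(1/135) + 1 = C/135 + 1 = 1 + C/135)
W(-12)*44 + 102 = (1 + (1/135)*(-12))*44 + 102 = (1 - 4/45)*44 + 102 = (41/45)*44 + 102 = 1804/45 + 102 = 6394/45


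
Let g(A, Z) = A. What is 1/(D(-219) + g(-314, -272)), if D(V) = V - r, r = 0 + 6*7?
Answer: -1/575 ≈ -0.0017391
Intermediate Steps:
r = 42 (r = 0 + 42 = 42)
D(V) = -42 + V (D(V) = V - 1*42 = V - 42 = -42 + V)
1/(D(-219) + g(-314, -272)) = 1/((-42 - 219) - 314) = 1/(-261 - 314) = 1/(-575) = -1/575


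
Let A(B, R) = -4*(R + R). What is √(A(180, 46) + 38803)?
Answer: √38435 ≈ 196.05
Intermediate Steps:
A(B, R) = -8*R
√(A(180, 46) + 38803) = √(-8*46 + 38803) = √(-368 + 38803) = √38435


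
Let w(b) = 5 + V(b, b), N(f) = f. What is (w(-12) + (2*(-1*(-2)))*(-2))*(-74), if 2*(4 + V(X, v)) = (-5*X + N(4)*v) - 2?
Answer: 148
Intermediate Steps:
V(X, v) = -5 + 2*v - 5*X/2 (V(X, v) = -4 + ((-5*X + 4*v) - 2)/2 = -4 + (-2 - 5*X + 4*v)/2 = -4 + (-1 + 2*v - 5*X/2) = -5 + 2*v - 5*X/2)
w(b) = -b/2 (w(b) = 5 + (-5 + 2*b - 5*b/2) = 5 + (-5 - b/2) = -b/2)
(w(-12) + (2*(-1*(-2)))*(-2))*(-74) = (-½*(-12) + (2*(-1*(-2)))*(-2))*(-74) = (6 + (2*2)*(-2))*(-74) = (6 + 4*(-2))*(-74) = (6 - 8)*(-74) = -2*(-74) = 148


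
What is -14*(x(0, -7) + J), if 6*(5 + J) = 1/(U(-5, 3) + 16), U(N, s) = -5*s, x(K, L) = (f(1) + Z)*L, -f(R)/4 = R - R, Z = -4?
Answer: -973/3 ≈ -324.33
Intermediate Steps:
f(R) = 0 (f(R) = -4*(R - R) = -4*0 = 0)
x(K, L) = -4*L (x(K, L) = (0 - 4)*L = -4*L)
J = -29/6 (J = -5 + 1/(6*(-5*3 + 16)) = -5 + 1/(6*(-15 + 16)) = -5 + (⅙)/1 = -5 + (⅙)*1 = -5 + ⅙ = -29/6 ≈ -4.8333)
-14*(x(0, -7) + J) = -14*(-4*(-7) - 29/6) = -14*(28 - 29/6) = -14*139/6 = -973/3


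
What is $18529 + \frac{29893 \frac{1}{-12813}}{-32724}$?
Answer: $\frac{7769072837641}{419292612} \approx 18529.0$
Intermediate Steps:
$18529 + \frac{29893 \frac{1}{-12813}}{-32724} = 18529 + 29893 \left(- \frac{1}{12813}\right) \left(- \frac{1}{32724}\right) = 18529 - - \frac{29893}{419292612} = 18529 + \frac{29893}{419292612} = \frac{7769072837641}{419292612}$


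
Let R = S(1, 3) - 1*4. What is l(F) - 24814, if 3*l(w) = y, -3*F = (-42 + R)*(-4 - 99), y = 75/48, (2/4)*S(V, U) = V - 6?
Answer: -1191047/48 ≈ -24813.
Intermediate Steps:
S(V, U) = -12 + 2*V (S(V, U) = 2*(V - 6) = 2*(-6 + V) = -12 + 2*V)
R = -14 (R = (-12 + 2*1) - 1*4 = (-12 + 2) - 4 = -10 - 4 = -14)
y = 25/16 (y = 75*(1/48) = 25/16 ≈ 1.5625)
F = -5768/3 (F = -(-42 - 14)*(-4 - 99)/3 = -(-56)*(-103)/3 = -⅓*5768 = -5768/3 ≈ -1922.7)
l(w) = 25/48 (l(w) = (⅓)*(25/16) = 25/48)
l(F) - 24814 = 25/48 - 24814 = -1191047/48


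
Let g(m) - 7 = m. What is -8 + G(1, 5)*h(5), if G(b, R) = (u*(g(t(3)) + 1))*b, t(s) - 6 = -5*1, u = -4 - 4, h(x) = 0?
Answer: -8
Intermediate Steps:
u = -8
t(s) = 1 (t(s) = 6 - 5*1 = 6 - 5 = 1)
g(m) = 7 + m
G(b, R) = -72*b (G(b, R) = (-8*((7 + 1) + 1))*b = (-8*(8 + 1))*b = (-8*9)*b = -72*b)
-8 + G(1, 5)*h(5) = -8 - 72*1*0 = -8 - 72*0 = -8 + 0 = -8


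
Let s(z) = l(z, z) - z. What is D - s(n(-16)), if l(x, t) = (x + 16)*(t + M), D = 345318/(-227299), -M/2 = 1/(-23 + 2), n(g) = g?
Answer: -3982102/227299 ≈ -17.519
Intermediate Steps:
M = 2/21 (M = -2/(-23 + 2) = -2/(-21) = -2*(-1/21) = 2/21 ≈ 0.095238)
D = -345318/227299 (D = 345318*(-1/227299) = -345318/227299 ≈ -1.5192)
l(x, t) = (16 + x)*(2/21 + t) (l(x, t) = (x + 16)*(t + 2/21) = (16 + x)*(2/21 + t))
s(z) = 32/21 + z² + 317*z/21 (s(z) = (32/21 + 16*z + 2*z/21 + z*z) - z = (32/21 + 16*z + 2*z/21 + z²) - z = (32/21 + z² + 338*z/21) - z = 32/21 + z² + 317*z/21)
D - s(n(-16)) = -345318/227299 - (32/21 + (-16)² + (317/21)*(-16)) = -345318/227299 - (32/21 + 256 - 5072/21) = -345318/227299 - 1*16 = -345318/227299 - 16 = -3982102/227299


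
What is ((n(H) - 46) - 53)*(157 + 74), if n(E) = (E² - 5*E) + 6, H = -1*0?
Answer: -21483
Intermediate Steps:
H = 0
n(E) = 6 + E² - 5*E
((n(H) - 46) - 53)*(157 + 74) = (((6 + 0² - 5*0) - 46) - 53)*(157 + 74) = (((6 + 0 + 0) - 46) - 53)*231 = ((6 - 46) - 53)*231 = (-40 - 53)*231 = -93*231 = -21483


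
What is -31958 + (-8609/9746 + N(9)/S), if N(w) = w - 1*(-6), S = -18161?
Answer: -514239091617/16090646 ≈ -31959.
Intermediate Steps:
N(w) = 6 + w (N(w) = w + 6 = 6 + w)
-31958 + (-8609/9746 + N(9)/S) = -31958 + (-8609/9746 + (6 + 9)/(-18161)) = -31958 + (-8609*1/9746 + 15*(-1/18161)) = -31958 + (-8609/9746 - 15/18161) = -31958 - 14226749/16090646 = -514239091617/16090646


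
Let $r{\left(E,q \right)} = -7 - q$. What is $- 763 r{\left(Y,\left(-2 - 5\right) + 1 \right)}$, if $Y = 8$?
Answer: $763$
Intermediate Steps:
$- 763 r{\left(Y,\left(-2 - 5\right) + 1 \right)} = - 763 \left(-7 - \left(\left(-2 - 5\right) + 1\right)\right) = - 763 \left(-7 - \left(-7 + 1\right)\right) = - 763 \left(-7 - -6\right) = - 763 \left(-7 + 6\right) = \left(-763\right) \left(-1\right) = 763$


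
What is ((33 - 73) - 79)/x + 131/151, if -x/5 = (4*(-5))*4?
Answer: 34431/60400 ≈ 0.57005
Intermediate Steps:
x = 400 (x = -5*4*(-5)*4 = -(-100)*4 = -5*(-80) = 400)
((33 - 73) - 79)/x + 131/151 = ((33 - 73) - 79)/400 + 131/151 = (-40 - 79)*(1/400) + 131*(1/151) = -119*1/400 + 131/151 = -119/400 + 131/151 = 34431/60400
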